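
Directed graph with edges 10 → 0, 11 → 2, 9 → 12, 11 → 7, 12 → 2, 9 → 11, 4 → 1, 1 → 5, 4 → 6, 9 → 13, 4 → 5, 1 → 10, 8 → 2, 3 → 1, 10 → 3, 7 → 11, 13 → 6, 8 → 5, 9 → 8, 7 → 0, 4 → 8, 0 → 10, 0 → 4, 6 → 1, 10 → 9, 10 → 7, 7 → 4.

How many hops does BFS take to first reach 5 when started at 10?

Level 0: 10
Level 1: 0, 3, 7, 9
Level 2: 1, 4, 8, 11, 12, 13
Level 3: 2, 5, 6
5 first appears at level 3.

3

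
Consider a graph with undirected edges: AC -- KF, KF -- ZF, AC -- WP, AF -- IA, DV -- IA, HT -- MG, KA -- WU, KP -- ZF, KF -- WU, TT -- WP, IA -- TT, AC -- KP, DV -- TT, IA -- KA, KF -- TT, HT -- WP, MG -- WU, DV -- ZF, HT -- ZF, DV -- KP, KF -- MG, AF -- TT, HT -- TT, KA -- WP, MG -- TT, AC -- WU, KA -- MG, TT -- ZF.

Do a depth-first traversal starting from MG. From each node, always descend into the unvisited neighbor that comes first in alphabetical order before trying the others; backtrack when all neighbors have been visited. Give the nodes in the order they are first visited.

MG HT TT AF IA DV KP AC KF WU KA WP ZF

Visit MG
MG → HT
HT → TT
TT → AF
AF → IA
IA → DV
DV → KP
KP → AC
AC → KF
KF → WU
WU → KA
KA → WP
KF → ZF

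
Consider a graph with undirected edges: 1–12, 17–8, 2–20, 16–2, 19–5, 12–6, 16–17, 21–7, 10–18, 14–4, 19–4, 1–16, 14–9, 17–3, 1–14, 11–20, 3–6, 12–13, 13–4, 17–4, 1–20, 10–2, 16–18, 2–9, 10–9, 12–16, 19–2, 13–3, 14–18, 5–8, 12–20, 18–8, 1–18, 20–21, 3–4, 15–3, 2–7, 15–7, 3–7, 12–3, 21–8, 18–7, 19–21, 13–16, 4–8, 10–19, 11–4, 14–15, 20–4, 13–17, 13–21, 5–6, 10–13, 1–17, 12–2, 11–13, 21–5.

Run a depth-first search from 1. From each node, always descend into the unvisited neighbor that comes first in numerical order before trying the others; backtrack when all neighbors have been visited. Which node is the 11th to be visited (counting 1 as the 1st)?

Visit 1
1 → 12
12 → 2
2 → 7
7 → 3
3 → 4
4 → 8
8 → 5
5 → 6
5 → 19
19 → 10
10 → 9
9 → 14
14 → 15
14 → 18
18 → 16
16 → 13
13 → 11
11 → 20
20 → 21
13 → 17

Visit order: 1, 12, 2, 7, 3, 4, 8, 5, 6, 19, 10, 9, 14, 15, 18, 16, 13, 11, 20, 21, 17

10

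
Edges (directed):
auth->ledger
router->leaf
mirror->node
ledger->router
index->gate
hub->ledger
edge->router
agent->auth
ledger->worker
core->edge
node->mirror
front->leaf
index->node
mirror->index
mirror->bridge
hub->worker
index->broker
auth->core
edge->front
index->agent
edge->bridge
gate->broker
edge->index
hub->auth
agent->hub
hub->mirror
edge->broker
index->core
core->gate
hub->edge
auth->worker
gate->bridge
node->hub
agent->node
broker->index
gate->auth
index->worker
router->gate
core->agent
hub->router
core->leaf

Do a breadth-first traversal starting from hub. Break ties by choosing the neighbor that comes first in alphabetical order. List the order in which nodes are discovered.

Visit hub; enqueue auth, edge, ledger, mirror, router, worker → queue [auth, edge, ledger, mirror, router, worker]
Visit auth; enqueue core → queue [edge, ledger, mirror, router, worker, core]
Visit edge; enqueue bridge, broker, front, index → queue [ledger, mirror, router, worker, core, bridge, broker, front, index]
Visit ledger → queue [mirror, router, worker, core, bridge, broker, front, index]
Visit mirror; enqueue node → queue [router, worker, core, bridge, broker, front, index, node]
Visit router; enqueue gate, leaf → queue [worker, core, bridge, broker, front, index, node, gate, leaf]
Visit worker → queue [core, bridge, broker, front, index, node, gate, leaf]
Visit core; enqueue agent → queue [bridge, broker, front, index, node, gate, leaf, agent]
Visit bridge → queue [broker, front, index, node, gate, leaf, agent]
Visit broker → queue [front, index, node, gate, leaf, agent]
Visit front → queue [index, node, gate, leaf, agent]
Visit index → queue [node, gate, leaf, agent]
Visit node → queue [gate, leaf, agent]
Visit gate → queue [leaf, agent]
Visit leaf → queue [agent]
Visit agent → queue []

hub, auth, edge, ledger, mirror, router, worker, core, bridge, broker, front, index, node, gate, leaf, agent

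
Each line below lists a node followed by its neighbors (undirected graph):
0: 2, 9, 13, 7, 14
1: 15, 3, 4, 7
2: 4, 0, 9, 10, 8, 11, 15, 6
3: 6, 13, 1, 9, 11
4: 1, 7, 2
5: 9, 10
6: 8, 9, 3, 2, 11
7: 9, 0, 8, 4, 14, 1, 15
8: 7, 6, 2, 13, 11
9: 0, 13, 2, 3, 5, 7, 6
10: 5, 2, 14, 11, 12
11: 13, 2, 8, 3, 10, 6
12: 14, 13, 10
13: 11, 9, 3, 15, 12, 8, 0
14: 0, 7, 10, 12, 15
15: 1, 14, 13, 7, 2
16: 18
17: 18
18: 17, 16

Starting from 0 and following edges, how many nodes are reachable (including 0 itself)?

16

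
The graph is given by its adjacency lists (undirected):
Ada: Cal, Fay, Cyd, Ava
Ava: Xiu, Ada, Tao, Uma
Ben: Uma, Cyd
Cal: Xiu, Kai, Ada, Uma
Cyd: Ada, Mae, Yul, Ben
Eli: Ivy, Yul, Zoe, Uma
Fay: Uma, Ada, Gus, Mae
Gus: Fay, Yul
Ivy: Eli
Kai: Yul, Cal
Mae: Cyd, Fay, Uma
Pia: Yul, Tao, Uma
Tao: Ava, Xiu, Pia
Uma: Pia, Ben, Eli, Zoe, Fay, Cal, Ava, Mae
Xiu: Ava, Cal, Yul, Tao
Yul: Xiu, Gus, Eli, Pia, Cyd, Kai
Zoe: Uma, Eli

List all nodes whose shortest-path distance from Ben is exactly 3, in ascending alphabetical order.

Level 0: Ben
Level 1: Cyd, Uma
Level 2: Ada, Ava, Cal, Eli, Fay, Mae, Pia, Yul, Zoe
Level 3: Gus, Ivy, Kai, Tao, Xiu

Gus, Ivy, Kai, Tao, Xiu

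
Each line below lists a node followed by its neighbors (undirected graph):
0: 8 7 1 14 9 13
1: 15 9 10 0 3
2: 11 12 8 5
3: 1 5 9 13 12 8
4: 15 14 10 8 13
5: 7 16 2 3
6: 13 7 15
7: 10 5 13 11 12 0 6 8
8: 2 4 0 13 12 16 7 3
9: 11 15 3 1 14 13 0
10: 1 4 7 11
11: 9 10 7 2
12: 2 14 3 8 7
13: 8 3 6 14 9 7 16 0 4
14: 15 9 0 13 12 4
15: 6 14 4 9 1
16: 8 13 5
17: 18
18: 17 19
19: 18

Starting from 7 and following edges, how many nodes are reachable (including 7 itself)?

BFS from 7 visits: 7, 10, 5, 13, 11, 12, 0, 6, 8, 1, 4, 16, 2, 3, 14, 9, 15
Reachable nodes: 17 of 20 total.

17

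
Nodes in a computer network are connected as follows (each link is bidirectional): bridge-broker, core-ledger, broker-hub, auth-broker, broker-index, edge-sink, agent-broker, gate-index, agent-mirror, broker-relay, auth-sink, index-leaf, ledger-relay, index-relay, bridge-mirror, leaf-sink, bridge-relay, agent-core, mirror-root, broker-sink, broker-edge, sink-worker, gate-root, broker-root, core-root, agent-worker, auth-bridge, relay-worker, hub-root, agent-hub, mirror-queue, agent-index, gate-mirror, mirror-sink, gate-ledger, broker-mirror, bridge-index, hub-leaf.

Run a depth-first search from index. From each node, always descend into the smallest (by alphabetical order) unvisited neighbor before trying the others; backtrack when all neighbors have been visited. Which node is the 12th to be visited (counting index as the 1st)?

leaf

Visit index
index → agent
agent → broker
broker → auth
auth → bridge
bridge → mirror
mirror → gate
gate → ledger
ledger → core
core → root
root → hub
hub → leaf
leaf → sink
sink → edge
sink → worker
worker → relay
mirror → queue

Visit order: index, agent, broker, auth, bridge, mirror, gate, ledger, core, root, hub, leaf, sink, edge, worker, relay, queue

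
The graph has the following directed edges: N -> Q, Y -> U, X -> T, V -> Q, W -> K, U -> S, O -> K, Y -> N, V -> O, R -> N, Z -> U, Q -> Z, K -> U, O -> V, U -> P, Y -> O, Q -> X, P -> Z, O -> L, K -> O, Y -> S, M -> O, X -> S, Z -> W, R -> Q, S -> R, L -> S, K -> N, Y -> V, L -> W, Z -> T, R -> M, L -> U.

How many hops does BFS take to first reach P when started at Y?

Level 0: Y
Level 1: N, O, S, U, V
Level 2: K, L, P, Q, R
Level 3: M, W, X, Z
Level 4: T
P first appears at level 2.

2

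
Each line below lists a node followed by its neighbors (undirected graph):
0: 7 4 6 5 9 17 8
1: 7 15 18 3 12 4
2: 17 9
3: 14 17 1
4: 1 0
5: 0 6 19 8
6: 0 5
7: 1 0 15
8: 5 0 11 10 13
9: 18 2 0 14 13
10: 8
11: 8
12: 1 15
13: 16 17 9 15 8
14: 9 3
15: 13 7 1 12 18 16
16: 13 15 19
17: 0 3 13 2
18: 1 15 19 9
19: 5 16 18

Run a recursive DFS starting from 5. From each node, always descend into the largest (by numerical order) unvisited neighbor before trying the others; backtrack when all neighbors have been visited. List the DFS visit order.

Visit 5
5 → 19
19 → 18
18 → 15
15 → 16
16 → 13
13 → 17
17 → 3
3 → 14
14 → 9
9 → 2
9 → 0
0 → 8
8 → 11
8 → 10
0 → 7
7 → 1
1 → 12
1 → 4
0 → 6

5, 19, 18, 15, 16, 13, 17, 3, 14, 9, 2, 0, 8, 11, 10, 7, 1, 12, 4, 6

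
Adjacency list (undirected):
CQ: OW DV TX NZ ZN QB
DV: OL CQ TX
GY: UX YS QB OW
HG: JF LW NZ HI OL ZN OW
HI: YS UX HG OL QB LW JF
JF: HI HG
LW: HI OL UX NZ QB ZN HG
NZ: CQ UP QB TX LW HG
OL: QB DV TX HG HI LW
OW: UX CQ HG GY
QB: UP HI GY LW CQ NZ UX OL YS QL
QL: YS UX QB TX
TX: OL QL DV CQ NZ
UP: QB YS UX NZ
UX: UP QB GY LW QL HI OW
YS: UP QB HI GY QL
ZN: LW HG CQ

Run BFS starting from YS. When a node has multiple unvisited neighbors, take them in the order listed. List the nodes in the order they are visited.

YS UP QB HI GY QL UX NZ LW CQ OL HG JF OW TX ZN DV

Visit YS; enqueue UP, QB, HI, GY, QL → queue [UP, QB, HI, GY, QL]
Visit UP; enqueue UX, NZ → queue [QB, HI, GY, QL, UX, NZ]
Visit QB; enqueue LW, CQ, OL → queue [HI, GY, QL, UX, NZ, LW, CQ, OL]
Visit HI; enqueue HG, JF → queue [GY, QL, UX, NZ, LW, CQ, OL, HG, JF]
Visit GY; enqueue OW → queue [QL, UX, NZ, LW, CQ, OL, HG, JF, OW]
Visit QL; enqueue TX → queue [UX, NZ, LW, CQ, OL, HG, JF, OW, TX]
Visit UX → queue [NZ, LW, CQ, OL, HG, JF, OW, TX]
Visit NZ → queue [LW, CQ, OL, HG, JF, OW, TX]
Visit LW; enqueue ZN → queue [CQ, OL, HG, JF, OW, TX, ZN]
Visit CQ; enqueue DV → queue [OL, HG, JF, OW, TX, ZN, DV]
Visit OL → queue [HG, JF, OW, TX, ZN, DV]
Visit HG → queue [JF, OW, TX, ZN, DV]
Visit JF → queue [OW, TX, ZN, DV]
Visit OW → queue [TX, ZN, DV]
Visit TX → queue [ZN, DV]
Visit ZN → queue [DV]
Visit DV → queue []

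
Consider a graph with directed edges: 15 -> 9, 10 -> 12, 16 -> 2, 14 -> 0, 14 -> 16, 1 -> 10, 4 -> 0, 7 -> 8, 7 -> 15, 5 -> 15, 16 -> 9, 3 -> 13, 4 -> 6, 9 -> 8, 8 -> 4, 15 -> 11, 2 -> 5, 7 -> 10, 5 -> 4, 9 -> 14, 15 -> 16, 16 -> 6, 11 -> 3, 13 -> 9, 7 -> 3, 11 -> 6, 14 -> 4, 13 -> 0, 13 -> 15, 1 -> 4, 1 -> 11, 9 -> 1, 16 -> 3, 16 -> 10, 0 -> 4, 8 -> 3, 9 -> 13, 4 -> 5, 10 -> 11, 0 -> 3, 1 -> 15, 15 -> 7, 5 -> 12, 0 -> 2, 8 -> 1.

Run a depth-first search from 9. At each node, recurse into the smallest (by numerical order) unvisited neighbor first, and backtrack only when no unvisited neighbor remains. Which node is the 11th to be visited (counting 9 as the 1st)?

Visit 9
9 → 1
1 → 4
4 → 0
0 → 2
2 → 5
5 → 12
5 → 15
15 → 7
7 → 3
3 → 13
7 → 8
7 → 10
10 → 11
11 → 6
15 → 16
9 → 14

Visit order: 9, 1, 4, 0, 2, 5, 12, 15, 7, 3, 13, 8, 10, 11, 6, 16, 14

13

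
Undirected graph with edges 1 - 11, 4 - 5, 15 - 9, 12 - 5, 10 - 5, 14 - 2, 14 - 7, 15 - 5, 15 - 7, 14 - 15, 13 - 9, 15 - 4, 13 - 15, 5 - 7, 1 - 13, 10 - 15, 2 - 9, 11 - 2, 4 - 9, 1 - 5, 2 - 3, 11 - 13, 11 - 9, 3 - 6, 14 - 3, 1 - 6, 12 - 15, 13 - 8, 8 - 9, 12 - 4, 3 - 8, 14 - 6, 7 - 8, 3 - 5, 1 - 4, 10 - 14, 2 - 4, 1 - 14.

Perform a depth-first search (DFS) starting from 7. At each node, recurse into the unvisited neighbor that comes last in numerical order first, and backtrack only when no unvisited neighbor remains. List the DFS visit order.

7 -> 15 -> 14 -> 10 -> 5 -> 12 -> 4 -> 9 -> 13 -> 11 -> 2 -> 3 -> 8 -> 6 -> 1

Visit 7
7 → 15
15 → 14
14 → 10
10 → 5
5 → 12
12 → 4
4 → 9
9 → 13
13 → 11
11 → 2
2 → 3
3 → 8
3 → 6
6 → 1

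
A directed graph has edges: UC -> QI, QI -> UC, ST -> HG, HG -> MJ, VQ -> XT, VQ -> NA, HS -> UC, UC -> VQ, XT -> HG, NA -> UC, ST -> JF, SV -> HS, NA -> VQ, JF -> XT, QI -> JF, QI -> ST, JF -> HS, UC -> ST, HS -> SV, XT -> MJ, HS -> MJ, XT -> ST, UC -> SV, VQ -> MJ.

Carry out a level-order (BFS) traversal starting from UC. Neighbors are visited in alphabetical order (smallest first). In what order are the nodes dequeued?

Visit UC; enqueue QI, ST, SV, VQ → queue [QI, ST, SV, VQ]
Visit QI; enqueue JF → queue [ST, SV, VQ, JF]
Visit ST; enqueue HG → queue [SV, VQ, JF, HG]
Visit SV; enqueue HS → queue [VQ, JF, HG, HS]
Visit VQ; enqueue MJ, NA, XT → queue [JF, HG, HS, MJ, NA, XT]
Visit JF → queue [HG, HS, MJ, NA, XT]
Visit HG → queue [HS, MJ, NA, XT]
Visit HS → queue [MJ, NA, XT]
Visit MJ → queue [NA, XT]
Visit NA → queue [XT]
Visit XT → queue []

UC → QI → ST → SV → VQ → JF → HG → HS → MJ → NA → XT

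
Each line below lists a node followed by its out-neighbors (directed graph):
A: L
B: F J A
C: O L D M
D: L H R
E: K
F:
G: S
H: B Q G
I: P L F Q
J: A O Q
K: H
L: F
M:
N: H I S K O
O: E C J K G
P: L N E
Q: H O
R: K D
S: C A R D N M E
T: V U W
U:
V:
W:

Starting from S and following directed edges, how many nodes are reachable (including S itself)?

19

BFS from S visits: S, C, A, R, D, N, M, E, O, L, K, H, I, J, G, F, B, Q, P
Reachable nodes: 19 of 23 total.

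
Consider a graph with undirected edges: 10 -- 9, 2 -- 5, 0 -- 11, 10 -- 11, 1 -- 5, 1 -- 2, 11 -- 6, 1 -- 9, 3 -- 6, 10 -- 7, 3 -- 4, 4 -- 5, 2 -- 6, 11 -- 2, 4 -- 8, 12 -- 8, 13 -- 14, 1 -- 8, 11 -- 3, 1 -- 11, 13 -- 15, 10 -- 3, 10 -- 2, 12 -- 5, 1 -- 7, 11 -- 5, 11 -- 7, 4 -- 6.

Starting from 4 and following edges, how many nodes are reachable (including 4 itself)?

13

BFS from 4 visits: 4, 8, 6, 5, 3, 12, 1, 11, 2, 10, 9, 7, 0
Reachable nodes: 13 of 16 total.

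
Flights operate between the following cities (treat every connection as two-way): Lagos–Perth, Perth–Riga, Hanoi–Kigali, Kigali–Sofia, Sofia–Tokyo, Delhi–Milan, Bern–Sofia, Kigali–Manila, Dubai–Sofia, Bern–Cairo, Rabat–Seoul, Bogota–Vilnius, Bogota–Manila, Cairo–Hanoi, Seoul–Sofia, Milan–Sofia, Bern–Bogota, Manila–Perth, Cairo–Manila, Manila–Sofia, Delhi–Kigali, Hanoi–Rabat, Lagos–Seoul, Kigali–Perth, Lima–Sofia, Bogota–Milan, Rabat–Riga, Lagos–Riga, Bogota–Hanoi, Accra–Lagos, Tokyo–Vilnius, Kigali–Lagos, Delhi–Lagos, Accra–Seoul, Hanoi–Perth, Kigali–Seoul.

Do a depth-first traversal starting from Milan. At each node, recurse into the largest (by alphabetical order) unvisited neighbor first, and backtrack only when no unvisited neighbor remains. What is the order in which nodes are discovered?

Visit Milan
Milan → Sofia
Sofia → Tokyo
Tokyo → Vilnius
Vilnius → Bogota
Bogota → Manila
Manila → Perth
Perth → Riga
Riga → Rabat
Rabat → Seoul
Seoul → Lagos
Lagos → Kigali
Kigali → Hanoi
Hanoi → Cairo
Cairo → Bern
Kigali → Delhi
Lagos → Accra
Sofia → Lima
Sofia → Dubai

Milan, Sofia, Tokyo, Vilnius, Bogota, Manila, Perth, Riga, Rabat, Seoul, Lagos, Kigali, Hanoi, Cairo, Bern, Delhi, Accra, Lima, Dubai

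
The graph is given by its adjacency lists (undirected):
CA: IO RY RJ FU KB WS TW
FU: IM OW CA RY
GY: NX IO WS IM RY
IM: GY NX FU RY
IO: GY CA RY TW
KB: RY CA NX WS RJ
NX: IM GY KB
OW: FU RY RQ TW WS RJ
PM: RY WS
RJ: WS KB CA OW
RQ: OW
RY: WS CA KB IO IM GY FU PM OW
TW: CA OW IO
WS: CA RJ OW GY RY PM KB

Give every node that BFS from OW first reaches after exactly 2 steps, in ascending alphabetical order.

Level 0: OW
Level 1: FU, RJ, RQ, RY, TW, WS
Level 2: CA, GY, IM, IO, KB, PM
Level 3: NX

CA, GY, IM, IO, KB, PM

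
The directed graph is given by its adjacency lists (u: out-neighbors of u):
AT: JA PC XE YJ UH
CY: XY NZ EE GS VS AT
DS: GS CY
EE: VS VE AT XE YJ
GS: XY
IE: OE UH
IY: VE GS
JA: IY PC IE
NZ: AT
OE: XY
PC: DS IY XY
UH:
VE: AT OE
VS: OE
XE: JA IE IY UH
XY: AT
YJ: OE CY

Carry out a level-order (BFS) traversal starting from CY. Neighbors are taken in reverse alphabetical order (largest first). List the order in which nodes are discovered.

Visit CY; enqueue XY, VS, NZ, GS, EE, AT → queue [XY, VS, NZ, GS, EE, AT]
Visit XY → queue [VS, NZ, GS, EE, AT]
Visit VS; enqueue OE → queue [NZ, GS, EE, AT, OE]
Visit NZ → queue [GS, EE, AT, OE]
Visit GS → queue [EE, AT, OE]
Visit EE; enqueue YJ, XE, VE → queue [AT, OE, YJ, XE, VE]
Visit AT; enqueue UH, PC, JA → queue [OE, YJ, XE, VE, UH, PC, JA]
Visit OE → queue [YJ, XE, VE, UH, PC, JA]
Visit YJ → queue [XE, VE, UH, PC, JA]
Visit XE; enqueue IY, IE → queue [VE, UH, PC, JA, IY, IE]
Visit VE → queue [UH, PC, JA, IY, IE]
Visit UH → queue [PC, JA, IY, IE]
Visit PC; enqueue DS → queue [JA, IY, IE, DS]
Visit JA → queue [IY, IE, DS]
Visit IY → queue [IE, DS]
Visit IE → queue [DS]
Visit DS → queue []

CY XY VS NZ GS EE AT OE YJ XE VE UH PC JA IY IE DS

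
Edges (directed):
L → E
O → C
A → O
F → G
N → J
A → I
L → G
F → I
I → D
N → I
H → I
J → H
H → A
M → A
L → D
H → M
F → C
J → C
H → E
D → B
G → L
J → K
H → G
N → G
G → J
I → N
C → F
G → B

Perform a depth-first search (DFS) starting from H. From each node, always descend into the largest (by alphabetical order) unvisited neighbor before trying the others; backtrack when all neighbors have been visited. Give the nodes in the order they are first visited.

Visit H
H → M
M → A
A → O
O → C
C → F
F → I
I → N
N → J
J → K
N → G
G → L
L → E
L → D
D → B

H → M → A → O → C → F → I → N → J → K → G → L → E → D → B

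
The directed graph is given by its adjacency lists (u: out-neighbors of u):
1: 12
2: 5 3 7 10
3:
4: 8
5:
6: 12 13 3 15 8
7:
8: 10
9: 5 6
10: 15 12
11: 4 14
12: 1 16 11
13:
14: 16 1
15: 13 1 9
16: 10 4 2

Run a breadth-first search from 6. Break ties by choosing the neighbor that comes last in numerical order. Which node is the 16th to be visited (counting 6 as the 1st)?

Visit 6; enqueue 15, 13, 12, 8, 3 → queue [15, 13, 12, 8, 3]
Visit 15; enqueue 9, 1 → queue [13, 12, 8, 3, 9, 1]
Visit 13 → queue [12, 8, 3, 9, 1]
Visit 12; enqueue 16, 11 → queue [8, 3, 9, 1, 16, 11]
Visit 8; enqueue 10 → queue [3, 9, 1, 16, 11, 10]
Visit 3 → queue [9, 1, 16, 11, 10]
Visit 9; enqueue 5 → queue [1, 16, 11, 10, 5]
Visit 1 → queue [16, 11, 10, 5]
Visit 16; enqueue 4, 2 → queue [11, 10, 5, 4, 2]
Visit 11; enqueue 14 → queue [10, 5, 4, 2, 14]
Visit 10 → queue [5, 4, 2, 14]
Visit 5 → queue [4, 2, 14]
Visit 4 → queue [2, 14]
Visit 2; enqueue 7 → queue [14, 7]
Visit 14 → queue [7]
Visit 7 → queue []

Visit order: 6, 15, 13, 12, 8, 3, 9, 1, 16, 11, 10, 5, 4, 2, 14, 7

7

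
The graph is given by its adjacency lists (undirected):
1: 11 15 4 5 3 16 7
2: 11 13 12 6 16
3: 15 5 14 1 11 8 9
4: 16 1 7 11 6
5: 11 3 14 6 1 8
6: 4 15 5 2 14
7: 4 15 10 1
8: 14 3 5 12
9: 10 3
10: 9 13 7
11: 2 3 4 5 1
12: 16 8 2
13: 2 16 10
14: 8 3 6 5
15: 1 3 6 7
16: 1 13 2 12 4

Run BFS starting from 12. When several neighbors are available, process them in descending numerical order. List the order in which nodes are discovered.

Visit 12; enqueue 16, 8, 2 → queue [16, 8, 2]
Visit 16; enqueue 13, 4, 1 → queue [8, 2, 13, 4, 1]
Visit 8; enqueue 14, 5, 3 → queue [2, 13, 4, 1, 14, 5, 3]
Visit 2; enqueue 11, 6 → queue [13, 4, 1, 14, 5, 3, 11, 6]
Visit 13; enqueue 10 → queue [4, 1, 14, 5, 3, 11, 6, 10]
Visit 4; enqueue 7 → queue [1, 14, 5, 3, 11, 6, 10, 7]
Visit 1; enqueue 15 → queue [14, 5, 3, 11, 6, 10, 7, 15]
Visit 14 → queue [5, 3, 11, 6, 10, 7, 15]
Visit 5 → queue [3, 11, 6, 10, 7, 15]
Visit 3; enqueue 9 → queue [11, 6, 10, 7, 15, 9]
Visit 11 → queue [6, 10, 7, 15, 9]
Visit 6 → queue [10, 7, 15, 9]
Visit 10 → queue [7, 15, 9]
Visit 7 → queue [15, 9]
Visit 15 → queue [9]
Visit 9 → queue []

12, 16, 8, 2, 13, 4, 1, 14, 5, 3, 11, 6, 10, 7, 15, 9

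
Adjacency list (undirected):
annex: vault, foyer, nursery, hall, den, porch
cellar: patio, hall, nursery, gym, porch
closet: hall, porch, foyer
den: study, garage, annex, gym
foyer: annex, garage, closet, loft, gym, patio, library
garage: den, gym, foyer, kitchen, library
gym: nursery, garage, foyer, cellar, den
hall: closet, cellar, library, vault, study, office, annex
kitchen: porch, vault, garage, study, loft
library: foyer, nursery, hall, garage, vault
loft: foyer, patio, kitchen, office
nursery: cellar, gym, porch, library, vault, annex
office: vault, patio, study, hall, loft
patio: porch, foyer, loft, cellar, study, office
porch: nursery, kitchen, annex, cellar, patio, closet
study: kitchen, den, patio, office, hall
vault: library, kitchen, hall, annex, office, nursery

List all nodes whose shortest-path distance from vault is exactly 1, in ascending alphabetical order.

annex, hall, kitchen, library, nursery, office

Level 0: vault
Level 1: annex, hall, kitchen, library, nursery, office
Level 2: cellar, closet, den, foyer, garage, gym, loft, patio, porch, study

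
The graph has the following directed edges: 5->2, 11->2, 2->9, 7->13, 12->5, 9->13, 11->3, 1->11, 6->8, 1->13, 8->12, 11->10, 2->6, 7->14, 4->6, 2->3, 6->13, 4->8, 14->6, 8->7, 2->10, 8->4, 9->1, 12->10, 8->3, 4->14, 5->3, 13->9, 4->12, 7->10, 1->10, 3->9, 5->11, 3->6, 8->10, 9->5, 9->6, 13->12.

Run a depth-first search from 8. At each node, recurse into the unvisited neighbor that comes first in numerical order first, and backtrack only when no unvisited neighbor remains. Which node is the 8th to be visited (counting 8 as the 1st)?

11

Visit 8
8 → 3
3 → 6
6 → 13
13 → 9
9 → 1
1 → 10
1 → 11
11 → 2
9 → 5
13 → 12
8 → 4
4 → 14
8 → 7

Visit order: 8, 3, 6, 13, 9, 1, 10, 11, 2, 5, 12, 4, 14, 7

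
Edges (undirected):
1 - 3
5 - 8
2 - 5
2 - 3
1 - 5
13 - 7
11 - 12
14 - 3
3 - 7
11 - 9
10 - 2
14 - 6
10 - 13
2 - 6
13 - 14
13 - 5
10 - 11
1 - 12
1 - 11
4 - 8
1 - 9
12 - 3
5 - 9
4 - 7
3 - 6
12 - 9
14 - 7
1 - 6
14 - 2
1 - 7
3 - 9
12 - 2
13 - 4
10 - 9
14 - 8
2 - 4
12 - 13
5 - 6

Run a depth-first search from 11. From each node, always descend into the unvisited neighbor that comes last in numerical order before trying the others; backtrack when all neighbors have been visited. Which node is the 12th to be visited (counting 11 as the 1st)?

7

Visit 11
11 → 12
12 → 13
13 → 14
14 → 8
8 → 5
5 → 9
9 → 10
10 → 2
2 → 6
6 → 3
3 → 7
7 → 4
7 → 1

Visit order: 11, 12, 13, 14, 8, 5, 9, 10, 2, 6, 3, 7, 4, 1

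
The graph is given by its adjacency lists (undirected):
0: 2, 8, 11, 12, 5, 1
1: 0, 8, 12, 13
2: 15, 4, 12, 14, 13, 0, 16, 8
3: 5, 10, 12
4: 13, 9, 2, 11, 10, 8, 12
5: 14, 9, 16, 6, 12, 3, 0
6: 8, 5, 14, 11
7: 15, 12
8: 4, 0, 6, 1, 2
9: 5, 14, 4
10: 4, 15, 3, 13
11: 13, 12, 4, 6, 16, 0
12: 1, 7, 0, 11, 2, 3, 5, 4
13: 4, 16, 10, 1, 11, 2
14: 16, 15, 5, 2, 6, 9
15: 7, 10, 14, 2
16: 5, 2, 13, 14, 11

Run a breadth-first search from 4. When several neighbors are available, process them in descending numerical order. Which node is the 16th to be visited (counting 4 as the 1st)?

15

Visit 4; enqueue 13, 12, 11, 10, 9, 8, 2 → queue [13, 12, 11, 10, 9, 8, 2]
Visit 13; enqueue 16, 1 → queue [12, 11, 10, 9, 8, 2, 16, 1]
Visit 12; enqueue 7, 5, 3, 0 → queue [11, 10, 9, 8, 2, 16, 1, 7, 5, 3, 0]
Visit 11; enqueue 6 → queue [10, 9, 8, 2, 16, 1, 7, 5, 3, 0, 6]
Visit 10; enqueue 15 → queue [9, 8, 2, 16, 1, 7, 5, 3, 0, 6, 15]
Visit 9; enqueue 14 → queue [8, 2, 16, 1, 7, 5, 3, 0, 6, 15, 14]
Visit 8 → queue [2, 16, 1, 7, 5, 3, 0, 6, 15, 14]
Visit 2 → queue [16, 1, 7, 5, 3, 0, 6, 15, 14]
Visit 16 → queue [1, 7, 5, 3, 0, 6, 15, 14]
Visit 1 → queue [7, 5, 3, 0, 6, 15, 14]
Visit 7 → queue [5, 3, 0, 6, 15, 14]
Visit 5 → queue [3, 0, 6, 15, 14]
Visit 3 → queue [0, 6, 15, 14]
Visit 0 → queue [6, 15, 14]
Visit 6 → queue [15, 14]
Visit 15 → queue [14]
Visit 14 → queue []

Visit order: 4, 13, 12, 11, 10, 9, 8, 2, 16, 1, 7, 5, 3, 0, 6, 15, 14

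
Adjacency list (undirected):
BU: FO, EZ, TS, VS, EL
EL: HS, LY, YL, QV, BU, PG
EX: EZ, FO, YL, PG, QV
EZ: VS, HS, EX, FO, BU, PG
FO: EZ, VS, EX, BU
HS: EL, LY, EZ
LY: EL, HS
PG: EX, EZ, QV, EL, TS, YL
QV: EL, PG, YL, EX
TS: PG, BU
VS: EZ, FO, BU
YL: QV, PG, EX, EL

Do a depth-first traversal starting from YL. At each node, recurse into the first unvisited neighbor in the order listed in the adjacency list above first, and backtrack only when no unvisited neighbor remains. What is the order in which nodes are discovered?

YL -> QV -> EL -> HS -> LY -> EZ -> VS -> FO -> EX -> PG -> TS -> BU

Visit YL
YL → QV
QV → EL
EL → HS
HS → LY
HS → EZ
EZ → VS
VS → FO
FO → EX
EX → PG
PG → TS
TS → BU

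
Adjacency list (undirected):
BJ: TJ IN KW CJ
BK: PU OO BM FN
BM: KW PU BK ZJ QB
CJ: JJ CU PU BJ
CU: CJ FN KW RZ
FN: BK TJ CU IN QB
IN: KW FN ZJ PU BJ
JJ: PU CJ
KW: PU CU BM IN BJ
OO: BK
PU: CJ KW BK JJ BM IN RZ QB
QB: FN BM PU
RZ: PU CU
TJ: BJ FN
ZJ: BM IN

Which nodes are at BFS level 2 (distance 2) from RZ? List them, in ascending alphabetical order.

BK, BM, CJ, FN, IN, JJ, KW, QB

Level 0: RZ
Level 1: CU, PU
Level 2: BK, BM, CJ, FN, IN, JJ, KW, QB
Level 3: BJ, OO, TJ, ZJ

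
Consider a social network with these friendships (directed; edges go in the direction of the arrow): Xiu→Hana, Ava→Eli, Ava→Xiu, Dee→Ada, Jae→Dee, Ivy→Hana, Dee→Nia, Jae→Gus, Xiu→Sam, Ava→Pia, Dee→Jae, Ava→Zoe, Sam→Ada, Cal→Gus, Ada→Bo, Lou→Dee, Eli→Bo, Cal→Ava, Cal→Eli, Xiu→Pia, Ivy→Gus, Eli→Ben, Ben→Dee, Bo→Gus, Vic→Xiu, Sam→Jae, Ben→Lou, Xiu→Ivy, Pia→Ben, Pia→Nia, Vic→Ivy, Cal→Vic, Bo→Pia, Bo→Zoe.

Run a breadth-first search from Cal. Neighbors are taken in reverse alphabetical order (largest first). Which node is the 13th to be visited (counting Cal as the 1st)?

Hana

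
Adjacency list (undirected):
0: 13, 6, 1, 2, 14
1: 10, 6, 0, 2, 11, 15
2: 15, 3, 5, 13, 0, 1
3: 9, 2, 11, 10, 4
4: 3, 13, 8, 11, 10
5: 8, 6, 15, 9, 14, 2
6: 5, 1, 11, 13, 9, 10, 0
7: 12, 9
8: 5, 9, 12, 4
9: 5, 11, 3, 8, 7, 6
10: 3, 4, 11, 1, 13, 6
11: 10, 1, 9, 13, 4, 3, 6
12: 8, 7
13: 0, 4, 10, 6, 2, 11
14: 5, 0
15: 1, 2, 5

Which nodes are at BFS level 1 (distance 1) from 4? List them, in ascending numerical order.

Level 0: 4
Level 1: 3, 8, 10, 11, 13
Level 2: 0, 1, 2, 5, 6, 9, 12
Level 3: 7, 14, 15

3, 8, 10, 11, 13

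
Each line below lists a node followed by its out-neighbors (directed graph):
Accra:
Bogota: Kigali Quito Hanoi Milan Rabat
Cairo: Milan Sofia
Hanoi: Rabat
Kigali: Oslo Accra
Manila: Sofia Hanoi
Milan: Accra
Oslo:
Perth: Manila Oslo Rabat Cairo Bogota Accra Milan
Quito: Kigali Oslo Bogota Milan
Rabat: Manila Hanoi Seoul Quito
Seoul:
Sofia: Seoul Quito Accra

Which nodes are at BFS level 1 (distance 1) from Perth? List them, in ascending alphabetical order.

Level 0: Perth
Level 1: Accra, Bogota, Cairo, Manila, Milan, Oslo, Rabat
Level 2: Hanoi, Kigali, Quito, Seoul, Sofia

Accra, Bogota, Cairo, Manila, Milan, Oslo, Rabat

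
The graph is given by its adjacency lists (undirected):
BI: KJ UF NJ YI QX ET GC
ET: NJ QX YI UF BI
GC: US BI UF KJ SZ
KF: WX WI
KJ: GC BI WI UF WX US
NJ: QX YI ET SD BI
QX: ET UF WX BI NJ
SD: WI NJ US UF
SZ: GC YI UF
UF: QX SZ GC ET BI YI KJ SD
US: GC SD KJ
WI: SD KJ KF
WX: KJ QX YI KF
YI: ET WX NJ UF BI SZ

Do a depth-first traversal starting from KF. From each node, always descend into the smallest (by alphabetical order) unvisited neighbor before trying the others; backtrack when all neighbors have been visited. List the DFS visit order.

Visit KF
KF → WI
WI → KJ
KJ → BI
BI → ET
ET → NJ
NJ → QX
QX → UF
UF → GC
GC → SZ
SZ → YI
YI → WX
GC → US
US → SD

KF, WI, KJ, BI, ET, NJ, QX, UF, GC, SZ, YI, WX, US, SD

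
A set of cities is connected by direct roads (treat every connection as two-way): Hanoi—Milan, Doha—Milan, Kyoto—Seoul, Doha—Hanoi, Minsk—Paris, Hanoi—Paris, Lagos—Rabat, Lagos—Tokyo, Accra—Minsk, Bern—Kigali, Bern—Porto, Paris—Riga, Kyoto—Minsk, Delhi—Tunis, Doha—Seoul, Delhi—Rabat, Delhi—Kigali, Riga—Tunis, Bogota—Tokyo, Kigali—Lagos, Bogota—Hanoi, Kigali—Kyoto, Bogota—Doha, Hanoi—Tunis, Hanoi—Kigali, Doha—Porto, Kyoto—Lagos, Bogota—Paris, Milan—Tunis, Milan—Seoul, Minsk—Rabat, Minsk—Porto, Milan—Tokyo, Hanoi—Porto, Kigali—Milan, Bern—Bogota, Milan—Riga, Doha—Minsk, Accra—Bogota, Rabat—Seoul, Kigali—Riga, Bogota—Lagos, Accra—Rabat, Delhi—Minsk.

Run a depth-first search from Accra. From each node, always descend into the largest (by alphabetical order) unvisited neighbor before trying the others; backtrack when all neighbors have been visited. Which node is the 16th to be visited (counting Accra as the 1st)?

Bern

Visit Accra
Accra → Rabat
Rabat → Seoul
Seoul → Milan
Milan → Tunis
Tunis → Riga
Riga → Paris
Paris → Minsk
Minsk → Porto
Porto → Hanoi
Hanoi → Kigali
Kigali → Lagos
Lagos → Tokyo
Tokyo → Bogota
Bogota → Doha
Bogota → Bern
Lagos → Kyoto
Kigali → Delhi

Visit order: Accra, Rabat, Seoul, Milan, Tunis, Riga, Paris, Minsk, Porto, Hanoi, Kigali, Lagos, Tokyo, Bogota, Doha, Bern, Kyoto, Delhi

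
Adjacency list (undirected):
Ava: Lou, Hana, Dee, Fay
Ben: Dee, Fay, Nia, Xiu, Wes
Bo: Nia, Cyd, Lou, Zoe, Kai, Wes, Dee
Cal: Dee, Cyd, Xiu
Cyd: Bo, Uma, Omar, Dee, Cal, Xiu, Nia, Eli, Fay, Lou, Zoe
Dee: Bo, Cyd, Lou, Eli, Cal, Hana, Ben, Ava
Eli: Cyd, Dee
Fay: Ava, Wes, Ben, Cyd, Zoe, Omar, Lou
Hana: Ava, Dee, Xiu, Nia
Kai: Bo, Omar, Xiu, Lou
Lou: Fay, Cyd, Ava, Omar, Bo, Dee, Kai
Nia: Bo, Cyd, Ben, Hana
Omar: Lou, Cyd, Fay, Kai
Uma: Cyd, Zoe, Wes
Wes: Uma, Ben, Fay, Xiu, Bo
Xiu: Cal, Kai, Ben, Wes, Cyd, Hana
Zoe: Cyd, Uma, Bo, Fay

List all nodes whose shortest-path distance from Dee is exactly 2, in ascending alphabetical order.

Fay, Kai, Nia, Omar, Uma, Wes, Xiu, Zoe

Level 0: Dee
Level 1: Ava, Ben, Bo, Cal, Cyd, Eli, Hana, Lou
Level 2: Fay, Kai, Nia, Omar, Uma, Wes, Xiu, Zoe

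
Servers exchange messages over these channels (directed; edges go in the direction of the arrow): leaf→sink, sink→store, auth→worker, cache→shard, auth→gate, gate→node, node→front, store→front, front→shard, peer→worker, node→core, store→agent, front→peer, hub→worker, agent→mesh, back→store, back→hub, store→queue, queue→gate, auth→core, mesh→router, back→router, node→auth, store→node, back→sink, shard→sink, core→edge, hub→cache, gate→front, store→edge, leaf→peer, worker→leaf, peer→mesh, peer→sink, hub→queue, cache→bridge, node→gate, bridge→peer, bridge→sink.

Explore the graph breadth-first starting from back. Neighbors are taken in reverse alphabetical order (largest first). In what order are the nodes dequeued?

back, store, sink, router, hub, queue, node, front, edge, agent, worker, cache, gate, core, auth, shard, peer, mesh, leaf, bridge

Visit back; enqueue store, sink, router, hub → queue [store, sink, router, hub]
Visit store; enqueue queue, node, front, edge, agent → queue [sink, router, hub, queue, node, front, edge, agent]
Visit sink → queue [router, hub, queue, node, front, edge, agent]
Visit router → queue [hub, queue, node, front, edge, agent]
Visit hub; enqueue worker, cache → queue [queue, node, front, edge, agent, worker, cache]
Visit queue; enqueue gate → queue [node, front, edge, agent, worker, cache, gate]
Visit node; enqueue core, auth → queue [front, edge, agent, worker, cache, gate, core, auth]
Visit front; enqueue shard, peer → queue [edge, agent, worker, cache, gate, core, auth, shard, peer]
Visit edge → queue [agent, worker, cache, gate, core, auth, shard, peer]
Visit agent; enqueue mesh → queue [worker, cache, gate, core, auth, shard, peer, mesh]
Visit worker; enqueue leaf → queue [cache, gate, core, auth, shard, peer, mesh, leaf]
Visit cache; enqueue bridge → queue [gate, core, auth, shard, peer, mesh, leaf, bridge]
Visit gate → queue [core, auth, shard, peer, mesh, leaf, bridge]
Visit core → queue [auth, shard, peer, mesh, leaf, bridge]
Visit auth → queue [shard, peer, mesh, leaf, bridge]
Visit shard → queue [peer, mesh, leaf, bridge]
Visit peer → queue [mesh, leaf, bridge]
Visit mesh → queue [leaf, bridge]
Visit leaf → queue [bridge]
Visit bridge → queue []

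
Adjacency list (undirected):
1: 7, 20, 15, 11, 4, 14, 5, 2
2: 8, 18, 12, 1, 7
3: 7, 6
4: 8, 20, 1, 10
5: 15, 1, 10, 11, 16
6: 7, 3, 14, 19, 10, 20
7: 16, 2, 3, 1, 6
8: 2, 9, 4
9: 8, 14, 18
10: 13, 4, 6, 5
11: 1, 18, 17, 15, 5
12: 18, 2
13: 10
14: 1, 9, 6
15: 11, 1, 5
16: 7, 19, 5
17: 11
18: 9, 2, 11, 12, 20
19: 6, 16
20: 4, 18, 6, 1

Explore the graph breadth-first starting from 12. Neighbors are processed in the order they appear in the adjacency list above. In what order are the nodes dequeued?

Visit 12; enqueue 18, 2 → queue [18, 2]
Visit 18; enqueue 9, 11, 20 → queue [2, 9, 11, 20]
Visit 2; enqueue 8, 1, 7 → queue [9, 11, 20, 8, 1, 7]
Visit 9; enqueue 14 → queue [11, 20, 8, 1, 7, 14]
Visit 11; enqueue 17, 15, 5 → queue [20, 8, 1, 7, 14, 17, 15, 5]
Visit 20; enqueue 4, 6 → queue [8, 1, 7, 14, 17, 15, 5, 4, 6]
Visit 8 → queue [1, 7, 14, 17, 15, 5, 4, 6]
Visit 1 → queue [7, 14, 17, 15, 5, 4, 6]
Visit 7; enqueue 16, 3 → queue [14, 17, 15, 5, 4, 6, 16, 3]
Visit 14 → queue [17, 15, 5, 4, 6, 16, 3]
Visit 17 → queue [15, 5, 4, 6, 16, 3]
Visit 15 → queue [5, 4, 6, 16, 3]
Visit 5; enqueue 10 → queue [4, 6, 16, 3, 10]
Visit 4 → queue [6, 16, 3, 10]
Visit 6; enqueue 19 → queue [16, 3, 10, 19]
Visit 16 → queue [3, 10, 19]
Visit 3 → queue [10, 19]
Visit 10; enqueue 13 → queue [19, 13]
Visit 19 → queue [13]
Visit 13 → queue []

12 18 2 9 11 20 8 1 7 14 17 15 5 4 6 16 3 10 19 13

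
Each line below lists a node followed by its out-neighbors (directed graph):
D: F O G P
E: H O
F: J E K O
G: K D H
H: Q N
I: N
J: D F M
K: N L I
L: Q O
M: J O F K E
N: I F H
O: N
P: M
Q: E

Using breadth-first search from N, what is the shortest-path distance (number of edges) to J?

2

Level 0: N
Level 1: F, H, I
Level 2: E, J, K, O, Q
Level 3: D, L, M
Level 4: G, P
J first appears at level 2.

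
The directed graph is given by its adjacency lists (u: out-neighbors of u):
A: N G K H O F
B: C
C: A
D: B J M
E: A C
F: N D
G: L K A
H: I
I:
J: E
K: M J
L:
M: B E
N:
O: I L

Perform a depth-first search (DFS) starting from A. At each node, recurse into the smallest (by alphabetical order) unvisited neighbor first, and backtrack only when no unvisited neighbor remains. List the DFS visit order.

Visit A
A → F
F → D
D → B
B → C
D → J
J → E
D → M
F → N
A → G
G → K
G → L
A → H
H → I
A → O

A, F, D, B, C, J, E, M, N, G, K, L, H, I, O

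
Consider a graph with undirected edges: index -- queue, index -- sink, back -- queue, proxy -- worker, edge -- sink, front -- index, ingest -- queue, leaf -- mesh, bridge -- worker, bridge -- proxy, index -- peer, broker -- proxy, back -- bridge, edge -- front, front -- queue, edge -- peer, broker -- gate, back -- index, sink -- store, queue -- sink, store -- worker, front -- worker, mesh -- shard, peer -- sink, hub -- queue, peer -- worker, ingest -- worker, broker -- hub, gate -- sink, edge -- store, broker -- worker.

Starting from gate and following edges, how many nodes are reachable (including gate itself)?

BFS from gate visits: gate, sink, broker, store, queue, peer, index, edge, worker, proxy, hub, ingest, front, back, bridge
Reachable nodes: 15 of 18 total.

15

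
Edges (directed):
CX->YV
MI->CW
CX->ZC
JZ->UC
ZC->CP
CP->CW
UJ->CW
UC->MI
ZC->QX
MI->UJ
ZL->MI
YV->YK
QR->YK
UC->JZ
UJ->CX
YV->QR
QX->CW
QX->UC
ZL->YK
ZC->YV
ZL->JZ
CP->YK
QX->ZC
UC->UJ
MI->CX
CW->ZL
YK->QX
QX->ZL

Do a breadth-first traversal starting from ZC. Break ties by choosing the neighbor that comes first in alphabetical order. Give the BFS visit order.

ZC -> CP -> QX -> YV -> CW -> YK -> UC -> ZL -> QR -> JZ -> MI -> UJ -> CX

Visit ZC; enqueue CP, QX, YV → queue [CP, QX, YV]
Visit CP; enqueue CW, YK → queue [QX, YV, CW, YK]
Visit QX; enqueue UC, ZL → queue [YV, CW, YK, UC, ZL]
Visit YV; enqueue QR → queue [CW, YK, UC, ZL, QR]
Visit CW → queue [YK, UC, ZL, QR]
Visit YK → queue [UC, ZL, QR]
Visit UC; enqueue JZ, MI, UJ → queue [ZL, QR, JZ, MI, UJ]
Visit ZL → queue [QR, JZ, MI, UJ]
Visit QR → queue [JZ, MI, UJ]
Visit JZ → queue [MI, UJ]
Visit MI; enqueue CX → queue [UJ, CX]
Visit UJ → queue [CX]
Visit CX → queue []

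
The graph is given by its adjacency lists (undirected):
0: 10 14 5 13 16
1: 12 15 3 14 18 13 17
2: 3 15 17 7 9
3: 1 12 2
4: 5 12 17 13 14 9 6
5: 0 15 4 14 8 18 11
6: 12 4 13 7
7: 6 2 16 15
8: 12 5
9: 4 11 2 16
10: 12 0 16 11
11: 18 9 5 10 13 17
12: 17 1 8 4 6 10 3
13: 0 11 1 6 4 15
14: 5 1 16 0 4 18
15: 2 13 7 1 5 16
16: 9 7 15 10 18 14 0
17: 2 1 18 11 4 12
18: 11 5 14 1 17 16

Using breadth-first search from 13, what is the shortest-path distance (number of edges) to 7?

2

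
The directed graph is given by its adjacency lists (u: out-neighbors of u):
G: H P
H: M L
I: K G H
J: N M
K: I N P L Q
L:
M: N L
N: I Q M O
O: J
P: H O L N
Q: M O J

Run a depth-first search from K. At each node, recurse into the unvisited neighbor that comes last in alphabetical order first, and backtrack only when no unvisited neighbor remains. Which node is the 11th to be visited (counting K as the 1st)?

P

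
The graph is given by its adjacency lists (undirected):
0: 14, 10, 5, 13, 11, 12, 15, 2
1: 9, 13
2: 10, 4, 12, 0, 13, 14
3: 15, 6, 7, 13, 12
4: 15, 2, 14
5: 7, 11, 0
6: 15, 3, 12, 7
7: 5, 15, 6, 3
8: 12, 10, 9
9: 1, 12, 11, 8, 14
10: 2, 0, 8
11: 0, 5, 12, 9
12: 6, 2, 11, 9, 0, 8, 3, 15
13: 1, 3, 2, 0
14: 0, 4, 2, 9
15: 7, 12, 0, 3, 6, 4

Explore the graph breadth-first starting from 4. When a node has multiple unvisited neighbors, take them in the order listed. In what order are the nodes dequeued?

Visit 4; enqueue 15, 2, 14 → queue [15, 2, 14]
Visit 15; enqueue 7, 12, 0, 3, 6 → queue [2, 14, 7, 12, 0, 3, 6]
Visit 2; enqueue 10, 13 → queue [14, 7, 12, 0, 3, 6, 10, 13]
Visit 14; enqueue 9 → queue [7, 12, 0, 3, 6, 10, 13, 9]
Visit 7; enqueue 5 → queue [12, 0, 3, 6, 10, 13, 9, 5]
Visit 12; enqueue 11, 8 → queue [0, 3, 6, 10, 13, 9, 5, 11, 8]
Visit 0 → queue [3, 6, 10, 13, 9, 5, 11, 8]
Visit 3 → queue [6, 10, 13, 9, 5, 11, 8]
Visit 6 → queue [10, 13, 9, 5, 11, 8]
Visit 10 → queue [13, 9, 5, 11, 8]
Visit 13; enqueue 1 → queue [9, 5, 11, 8, 1]
Visit 9 → queue [5, 11, 8, 1]
Visit 5 → queue [11, 8, 1]
Visit 11 → queue [8, 1]
Visit 8 → queue [1]
Visit 1 → queue []

4 15 2 14 7 12 0 3 6 10 13 9 5 11 8 1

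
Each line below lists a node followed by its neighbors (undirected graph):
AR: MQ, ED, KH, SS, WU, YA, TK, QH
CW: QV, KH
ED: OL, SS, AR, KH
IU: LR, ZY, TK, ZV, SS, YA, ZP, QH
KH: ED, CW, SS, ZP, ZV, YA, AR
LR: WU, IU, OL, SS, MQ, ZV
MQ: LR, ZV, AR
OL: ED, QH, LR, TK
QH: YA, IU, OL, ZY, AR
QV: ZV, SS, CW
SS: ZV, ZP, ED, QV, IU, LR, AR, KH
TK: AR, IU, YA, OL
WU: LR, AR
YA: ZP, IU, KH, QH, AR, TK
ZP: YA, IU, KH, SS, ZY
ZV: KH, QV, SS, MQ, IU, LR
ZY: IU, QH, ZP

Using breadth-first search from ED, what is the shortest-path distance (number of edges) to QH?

2

Level 0: ED
Level 1: AR, KH, OL, SS
Level 2: CW, IU, LR, MQ, QH, QV, TK, WU, YA, ZP, ZV
Level 3: ZY
QH first appears at level 2.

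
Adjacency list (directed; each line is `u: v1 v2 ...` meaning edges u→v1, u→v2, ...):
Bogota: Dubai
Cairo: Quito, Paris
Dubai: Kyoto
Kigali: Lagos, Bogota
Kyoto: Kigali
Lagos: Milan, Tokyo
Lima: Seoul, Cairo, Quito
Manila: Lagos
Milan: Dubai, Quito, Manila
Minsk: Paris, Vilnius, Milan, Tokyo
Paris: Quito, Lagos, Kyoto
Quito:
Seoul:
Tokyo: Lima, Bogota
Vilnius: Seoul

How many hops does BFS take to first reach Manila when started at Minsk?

Level 0: Minsk
Level 1: Milan, Paris, Tokyo, Vilnius
Level 2: Bogota, Dubai, Kyoto, Lagos, Lima, Manila, Quito, Seoul
Level 3: Cairo, Kigali
Manila first appears at level 2.

2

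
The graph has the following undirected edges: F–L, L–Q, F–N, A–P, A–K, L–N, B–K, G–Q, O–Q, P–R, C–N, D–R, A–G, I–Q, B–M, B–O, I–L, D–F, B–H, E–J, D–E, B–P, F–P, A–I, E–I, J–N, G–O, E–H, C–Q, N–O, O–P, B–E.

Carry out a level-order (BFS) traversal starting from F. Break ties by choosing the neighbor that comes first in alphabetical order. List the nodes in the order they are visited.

F, D, L, N, P, E, R, I, Q, C, J, O, A, B, H, G, K, M

Visit F; enqueue D, L, N, P → queue [D, L, N, P]
Visit D; enqueue E, R → queue [L, N, P, E, R]
Visit L; enqueue I, Q → queue [N, P, E, R, I, Q]
Visit N; enqueue C, J, O → queue [P, E, R, I, Q, C, J, O]
Visit P; enqueue A, B → queue [E, R, I, Q, C, J, O, A, B]
Visit E; enqueue H → queue [R, I, Q, C, J, O, A, B, H]
Visit R → queue [I, Q, C, J, O, A, B, H]
Visit I → queue [Q, C, J, O, A, B, H]
Visit Q; enqueue G → queue [C, J, O, A, B, H, G]
Visit C → queue [J, O, A, B, H, G]
Visit J → queue [O, A, B, H, G]
Visit O → queue [A, B, H, G]
Visit A; enqueue K → queue [B, H, G, K]
Visit B; enqueue M → queue [H, G, K, M]
Visit H → queue [G, K, M]
Visit G → queue [K, M]
Visit K → queue [M]
Visit M → queue []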